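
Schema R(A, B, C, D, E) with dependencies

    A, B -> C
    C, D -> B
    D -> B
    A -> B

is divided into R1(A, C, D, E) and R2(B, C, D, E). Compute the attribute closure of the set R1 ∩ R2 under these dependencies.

B, C, D, E

R1 ∩ R2 = {C, D, E}.
C, D → B applies, adding B
Closure: {B, C, D, E}.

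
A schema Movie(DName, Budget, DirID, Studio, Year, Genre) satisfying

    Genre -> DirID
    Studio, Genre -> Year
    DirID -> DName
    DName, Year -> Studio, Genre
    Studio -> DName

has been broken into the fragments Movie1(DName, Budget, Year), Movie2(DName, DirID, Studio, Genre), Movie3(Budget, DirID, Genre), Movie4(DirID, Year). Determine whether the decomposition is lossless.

No

Chase test. Columns are DName, Budget, DirID, Studio, Year, Genre; row i has aⱼ where attribute j ∈ Moviei, else bᵢⱼ.
Initial tableau (one row per fragment):
  row 1: a1 a2 b13 b14 a5 b16
  row 2: a1 b22 a3 a4 b25 a6
  row 3: b31 a2 a3 b34 b35 a6
  row 4: b41 b42 a3 b44 a5 b46
Rows 2 and 3 agree on DirID; apply DirID→DName and equate their DName entries.
Rows 2 and 4 agree on DirID; apply DirID→DName and equate their DName entries.
Rows 1 and 4 agree on DName, Year; apply DName, Year→Studio, Genre and equate their Studio, Genre entries.
Rows 1 and 4 agree on Genre; apply Genre→DirID and equate their DirID entries.
No row becomes fully distinguished — the join is lossy.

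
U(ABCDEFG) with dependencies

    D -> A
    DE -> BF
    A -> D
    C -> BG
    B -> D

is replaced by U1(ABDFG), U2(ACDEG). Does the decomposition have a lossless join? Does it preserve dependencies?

lossy and not dependency-preserving

Lossless test: (ADG)⁺ = {ADG}, which is a superkey of neither fragment — lossy.
Dependency preservation: the restricted closure of {DE} across the fragments never reaches {BF}, so DE → BF cannot be enforced without a join — not preserved.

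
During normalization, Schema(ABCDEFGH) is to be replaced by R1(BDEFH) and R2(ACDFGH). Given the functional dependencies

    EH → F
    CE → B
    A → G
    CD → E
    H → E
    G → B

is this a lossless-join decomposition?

Common attributes: R1 ∩ R2 = {DFH}.
Closure of {DFH}: H → E applies, adding E. So (DFH)⁺ = {DEFH}.
The closure contains neither all of R1 = {BDEFH} nor all of R2 = {ACDFGH}, so the common attributes are not a superkey of either fragment. The join is lossy.

No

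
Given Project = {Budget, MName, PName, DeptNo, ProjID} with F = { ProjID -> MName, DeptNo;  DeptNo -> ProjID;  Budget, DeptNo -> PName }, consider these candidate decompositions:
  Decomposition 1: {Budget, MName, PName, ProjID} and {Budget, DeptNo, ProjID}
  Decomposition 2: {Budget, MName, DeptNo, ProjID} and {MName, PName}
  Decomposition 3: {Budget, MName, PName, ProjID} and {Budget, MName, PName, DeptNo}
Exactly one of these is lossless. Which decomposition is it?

Decomposition 1: common = {Budget, ProjID}, closure = {Budget, MName, PName, DeptNo, ProjID} → lossless.
Decomposition 2: common = {MName}, closure = {MName} → lossy.
Decomposition 3: common = {Budget, MName, PName}, closure = {Budget, MName, PName} → lossy.

Decomposition 1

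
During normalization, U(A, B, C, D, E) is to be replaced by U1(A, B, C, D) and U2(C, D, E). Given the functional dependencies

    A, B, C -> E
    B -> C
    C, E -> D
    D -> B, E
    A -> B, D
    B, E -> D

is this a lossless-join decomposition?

Common attributes: U1 ∩ U2 = {C, D}.
Closure of {C, D}: D → B, E applies, adding B, E. So (C, D)⁺ = {B, C, D, E}.
This closure contains every attribute of U2, so U1 ∩ U2 → U2. The join is lossless.

Yes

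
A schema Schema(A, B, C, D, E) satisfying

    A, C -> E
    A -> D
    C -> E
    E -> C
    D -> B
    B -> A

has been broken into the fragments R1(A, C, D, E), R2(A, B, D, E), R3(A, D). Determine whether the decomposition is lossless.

Chase test. Columns are A, B, C, D, E; row i has aⱼ where attribute j ∈ Ri, else bᵢⱼ.
Initial tableau (one row per fragment):
  row 1: a1 b12 a3 a4 a5
  row 2: a1 a2 b23 a4 a5
  row 3: a1 b32 b33 a4 b35
Rows 1 and 2 agree on E; apply E→C and equate their C entries.
Rows 1 and 2 agree on D; apply D→B and equate their B entries.
Rows 1 and 3 agree on D; apply D→B and equate their B entries.
Row 1 is now all distinguished symbols — the join is lossless.

Yes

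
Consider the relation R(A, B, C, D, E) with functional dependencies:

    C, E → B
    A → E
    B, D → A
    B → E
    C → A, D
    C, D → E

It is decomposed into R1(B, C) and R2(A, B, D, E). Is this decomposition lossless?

Common attributes: R1 ∩ R2 = {B}.
Closure of {B}: B → E applies, adding E. So (B)⁺ = {B, E}.
The closure contains neither all of R1 = {B, C} nor all of R2 = {A, B, D, E}, so the common attributes are not a superkey of either fragment. The join is lossy.

No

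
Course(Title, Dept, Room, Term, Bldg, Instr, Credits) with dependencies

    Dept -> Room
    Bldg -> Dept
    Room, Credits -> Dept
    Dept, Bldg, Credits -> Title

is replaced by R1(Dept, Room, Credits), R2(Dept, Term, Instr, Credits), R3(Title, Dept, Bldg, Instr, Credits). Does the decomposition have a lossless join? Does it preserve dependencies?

lossy but dependency-preserving

Lossless test (chase): Rows 1 and 2 agree on Dept; apply Dept→Room and equate their Room entries. Rows 1 and 3 agree on Dept; apply Dept→Room and equate their Room entries. No row becomes fully distinguished — the join is lossy.
Dependency preservation: every FD's attributes lie within a single fragment, so each can be enforced locally — preserved.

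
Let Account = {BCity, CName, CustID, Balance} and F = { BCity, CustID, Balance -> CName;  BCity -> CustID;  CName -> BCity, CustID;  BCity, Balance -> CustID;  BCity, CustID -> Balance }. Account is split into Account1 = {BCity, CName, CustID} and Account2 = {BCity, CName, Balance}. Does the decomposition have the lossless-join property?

Yes

Common attributes: Account1 ∩ Account2 = {BCity, CName}.
Closure of {BCity, CName}: BCity → CustID applies, adding CustID; BCity, CustID → Balance applies, adding Balance. So (BCity, CName)⁺ = {BCity, CName, CustID, Balance}.
This closure contains every attribute of Account1, so Account1 ∩ Account2 → Account1. The join is lossless.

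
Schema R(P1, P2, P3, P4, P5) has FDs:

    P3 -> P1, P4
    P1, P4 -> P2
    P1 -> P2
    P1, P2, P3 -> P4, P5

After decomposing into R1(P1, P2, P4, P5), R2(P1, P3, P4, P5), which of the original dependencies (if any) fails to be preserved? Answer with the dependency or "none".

none

P3 → P1, P4 lies within R2.
P1, P4 → P2 lies within R1.
P1 → P2 lies within R1.
P1, P2, P3 → P4, P5: restricted closure across fragments reaches P4, P5.
Every dependency is enforceable on the fragments, so the decomposition is dependency-preserving.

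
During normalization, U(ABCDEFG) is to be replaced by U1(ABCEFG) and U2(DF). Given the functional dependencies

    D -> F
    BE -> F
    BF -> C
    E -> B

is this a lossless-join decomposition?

No

Common attributes: U1 ∩ U2 = {F}.
No dependency enlarges {F}, so (F)⁺ = {F}.
The closure contains neither all of U1 = {ABCEFG} nor all of U2 = {DF}, so the common attributes are not a superkey of either fragment. The join is lossy.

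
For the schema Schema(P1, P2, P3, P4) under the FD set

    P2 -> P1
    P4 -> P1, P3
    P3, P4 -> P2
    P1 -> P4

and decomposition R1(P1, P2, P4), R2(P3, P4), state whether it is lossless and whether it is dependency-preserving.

lossless and dependency-preserving

Lossless test: (P4)⁺ = {P1, P2, P3, P4}, which contains all of one fragment — lossless.
Dependency preservation: P4 → P1, P3; P3, P4 → P2 are not contained in any single fragment, but the restricted closure of each left-hand side across the fragments still reaches the right-hand side; the remaining FDs each lie inside some fragment. All dependencies are preserved.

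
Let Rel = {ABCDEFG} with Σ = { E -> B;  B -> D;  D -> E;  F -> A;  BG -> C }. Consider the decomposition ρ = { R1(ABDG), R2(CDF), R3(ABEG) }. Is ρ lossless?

No

Chase test. Columns are ABCDEFG; row i has aⱼ where attribute j ∈ Ri, else bᵢⱼ.
Initial tableau (one row per fragment):
  row 1: a1 a2 b13 a4 b15 b16 a7
  row 2: b21 b22 a3 a4 b25 a6 b27
  row 3: a1 a2 b33 b34 a5 b36 a7
Rows 1 and 3 agree on B; apply B→D and equate their D entries.
Rows 1 and 2 agree on D; apply D→E and equate their E entries.
Rows 1 and 3 agree on D; apply D→E and equate their E entries.
Rows 1 and 3 agree on BG; apply BG→C and equate their C entries.
Rows 1 and 2 agree on E; apply E→B and equate their B entries.
No row becomes fully distinguished — the join is lossy.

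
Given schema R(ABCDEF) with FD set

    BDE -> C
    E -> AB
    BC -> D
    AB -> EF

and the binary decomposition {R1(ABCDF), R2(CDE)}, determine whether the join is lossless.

Common attributes: R1 ∩ R2 = {CD}.
No dependency enlarges {CD}, so (CD)⁺ = {CD}.
The closure contains neither all of R1 = {ABCDF} nor all of R2 = {CDE}, so the common attributes are not a superkey of either fragment. The join is lossy.

No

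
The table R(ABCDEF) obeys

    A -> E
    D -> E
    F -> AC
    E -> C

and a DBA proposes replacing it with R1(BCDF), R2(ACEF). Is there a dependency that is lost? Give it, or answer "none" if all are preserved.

Check D → E: no single fragment contains all of {DE}, and the restricted closure of {D} across the fragments never reaches {E}.
A → E is preserved.
F → AC is preserved.
E → C is preserved.

D -> E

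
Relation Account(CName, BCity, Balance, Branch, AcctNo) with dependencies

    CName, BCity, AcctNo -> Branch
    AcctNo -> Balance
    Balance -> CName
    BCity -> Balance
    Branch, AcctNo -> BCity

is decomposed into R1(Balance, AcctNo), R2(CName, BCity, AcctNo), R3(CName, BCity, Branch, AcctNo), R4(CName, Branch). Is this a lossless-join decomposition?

Chase test. Columns are CName, BCity, Balance, Branch, AcctNo; row i has aⱼ where attribute j ∈ Ri, else bᵢⱼ.
Initial tableau (one row per fragment):
  row 1: b11 b12 a3 b14 a5
  row 2: a1 a2 b23 b24 a5
  row 3: a1 a2 b33 a4 a5
  row 4: a1 b42 b43 a4 b45
Rows 2 and 3 agree on CName, BCity, AcctNo; apply CName, BCity, AcctNo→Branch and equate their Branch entries.
Rows 1 and 2 agree on AcctNo; apply AcctNo→Balance and equate their Balance entries.
Rows 1 and 3 agree on AcctNo; apply AcctNo→Balance and equate their Balance entries.
Rows 1 and 2 agree on Balance; apply Balance→CName and equate their CName entries.
Row 2 is now all distinguished symbols — the join is lossless.

Yes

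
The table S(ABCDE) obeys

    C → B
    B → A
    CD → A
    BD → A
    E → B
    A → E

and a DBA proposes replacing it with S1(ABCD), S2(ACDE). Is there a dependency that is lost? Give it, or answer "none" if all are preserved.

none

C → B lies within S1.
B → A lies within S1.
CD → A lies within S1.
BD → A lies within S1.
E → B: restricted closure across fragments reaches B.
A → E lies within S2.
Every dependency is enforceable on the fragments, so the decomposition is dependency-preserving.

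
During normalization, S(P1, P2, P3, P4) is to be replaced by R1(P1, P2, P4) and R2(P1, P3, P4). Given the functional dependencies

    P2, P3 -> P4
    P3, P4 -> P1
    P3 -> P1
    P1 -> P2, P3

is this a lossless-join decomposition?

Common attributes: R1 ∩ R2 = {P1, P4}.
Closure of {P1, P4}: P1 → P2, P3 applies, adding P2, P3. So (P1, P4)⁺ = {P1, P2, P3, P4}.
This closure contains every attribute of R1, so R1 ∩ R2 → R1. The join is lossless.

Yes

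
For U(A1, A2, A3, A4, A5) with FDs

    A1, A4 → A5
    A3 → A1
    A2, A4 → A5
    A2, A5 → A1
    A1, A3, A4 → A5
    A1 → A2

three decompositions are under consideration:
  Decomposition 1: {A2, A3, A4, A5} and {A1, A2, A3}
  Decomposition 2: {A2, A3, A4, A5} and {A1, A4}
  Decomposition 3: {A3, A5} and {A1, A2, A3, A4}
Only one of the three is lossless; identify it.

Decomposition 1: common = {A2, A3}, closure = {A1, A2, A3} → lossless.
Decomposition 2: common = {A4}, closure = {A4} → lossy.
Decomposition 3: common = {A3}, closure = {A1, A2, A3} → lossy.

Decomposition 1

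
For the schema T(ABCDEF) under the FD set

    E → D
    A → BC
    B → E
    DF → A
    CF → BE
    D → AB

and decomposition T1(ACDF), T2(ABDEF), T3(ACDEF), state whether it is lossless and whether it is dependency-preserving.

lossless and dependency-preserving

Lossless test (chase): Rows 1 and 2 agree on A; apply A→BC and equate their BC entries. Rows 1 and 3 agree on A; apply A→BC and equate their BC entries. Rows 1 and 2 agree on B; apply B→E and equate their E entries. Row 1 is now all distinguished symbols — the join is lossless.
Dependency preservation: A → BC; CF → BE are not contained in any single fragment, but the restricted closure of each left-hand side across the fragments still reaches the right-hand side; the remaining FDs each lie inside some fragment. All dependencies are preserved.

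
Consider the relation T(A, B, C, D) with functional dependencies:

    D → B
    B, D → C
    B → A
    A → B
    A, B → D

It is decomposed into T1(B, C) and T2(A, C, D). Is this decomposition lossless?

No

Common attributes: T1 ∩ T2 = {C}.
No dependency enlarges {C}, so (C)⁺ = {C}.
The closure contains neither all of T1 = {B, C} nor all of T2 = {A, C, D}, so the common attributes are not a superkey of either fragment. The join is lossy.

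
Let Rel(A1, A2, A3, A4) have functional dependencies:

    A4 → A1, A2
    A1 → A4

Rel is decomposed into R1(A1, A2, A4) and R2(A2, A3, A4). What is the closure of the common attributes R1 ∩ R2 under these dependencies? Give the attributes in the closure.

A1, A2, A4

R1 ∩ R2 = {A2, A4}.
A4 → A1, A2 applies, adding A1
Closure: {A1, A2, A4}.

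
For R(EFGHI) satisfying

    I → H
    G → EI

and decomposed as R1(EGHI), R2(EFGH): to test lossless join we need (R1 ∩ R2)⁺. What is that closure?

EGHI

R1 ∩ R2 = {EGH}.
G → EI applies, adding I
Closure: {EGHI}.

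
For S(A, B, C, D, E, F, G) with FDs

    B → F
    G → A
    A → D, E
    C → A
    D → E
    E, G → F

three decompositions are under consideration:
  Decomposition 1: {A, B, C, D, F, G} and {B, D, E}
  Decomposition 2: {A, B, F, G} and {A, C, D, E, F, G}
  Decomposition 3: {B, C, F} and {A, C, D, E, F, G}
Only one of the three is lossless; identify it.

Decomposition 1

Decomposition 1: common = {B, D}, closure = {B, D, E, F} → lossless.
Decomposition 2: common = {A, F, G}, closure = {A, D, E, F, G} → lossy.
Decomposition 3: common = {C, F}, closure = {A, C, D, E, F} → lossy.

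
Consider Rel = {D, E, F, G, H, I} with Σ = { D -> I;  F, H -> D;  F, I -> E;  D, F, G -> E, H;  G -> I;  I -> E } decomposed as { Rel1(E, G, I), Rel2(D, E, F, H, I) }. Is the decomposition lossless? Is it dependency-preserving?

Lossless test: (E, I)⁺ = {E, I}, which is a superkey of neither fragment — lossy.
Dependency preservation: the restricted closure of {D, F, G} across the fragments never reaches {E, H}, so D, F, G → E, H cannot be enforced without a join — not preserved.

lossy and not dependency-preserving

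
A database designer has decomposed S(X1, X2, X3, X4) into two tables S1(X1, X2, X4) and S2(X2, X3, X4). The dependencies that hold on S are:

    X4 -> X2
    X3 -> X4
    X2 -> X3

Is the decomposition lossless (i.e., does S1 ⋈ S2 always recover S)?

Yes

Common attributes: S1 ∩ S2 = {X2, X4}.
Closure of {X2, X4}: X2 → X3 applies, adding X3. So (X2, X4)⁺ = {X2, X3, X4}.
This closure contains every attribute of S2, so S1 ∩ S2 → S2. The join is lossless.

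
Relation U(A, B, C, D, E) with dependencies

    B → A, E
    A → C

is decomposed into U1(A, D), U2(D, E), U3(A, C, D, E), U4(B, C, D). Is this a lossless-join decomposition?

No

Chase test. Columns are A, B, C, D, E; row i has aⱼ where attribute j ∈ Ui, else bᵢⱼ.
Initial tableau (one row per fragment):
  row 1: a1 b12 b13 a4 b15
  row 2: b21 b22 b23 a4 a5
  row 3: a1 b32 a3 a4 a5
  row 4: b41 a2 a3 a4 b45
Rows 1 and 3 agree on A; apply A→C and equate their C entries.
No row becomes fully distinguished — the join is lossy.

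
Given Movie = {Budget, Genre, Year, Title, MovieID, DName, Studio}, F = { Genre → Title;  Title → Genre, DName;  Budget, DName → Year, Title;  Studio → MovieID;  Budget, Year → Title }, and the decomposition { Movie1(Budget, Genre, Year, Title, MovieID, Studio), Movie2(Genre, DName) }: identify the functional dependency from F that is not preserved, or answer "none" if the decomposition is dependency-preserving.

Check Budget, DName → Year, Title: no single fragment contains all of {Budget, Year, Title, DName}, and the restricted closure of {Budget, DName} across the fragments never reaches {Year, Title}.
Genre → Title is preserved.
Title → Genre, DName is preserved.
Studio → MovieID is preserved.
Budget, Year → Title is preserved.

Budget, DName → Year, Title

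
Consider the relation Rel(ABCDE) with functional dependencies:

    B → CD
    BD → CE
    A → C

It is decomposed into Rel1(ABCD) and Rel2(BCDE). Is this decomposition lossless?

Common attributes: Rel1 ∩ Rel2 = {BCD}.
Closure of {BCD}: BD → CE applies, adding E. So (BCD)⁺ = {BCDE}.
This closure contains every attribute of Rel2, so Rel1 ∩ Rel2 → Rel2. The join is lossless.

Yes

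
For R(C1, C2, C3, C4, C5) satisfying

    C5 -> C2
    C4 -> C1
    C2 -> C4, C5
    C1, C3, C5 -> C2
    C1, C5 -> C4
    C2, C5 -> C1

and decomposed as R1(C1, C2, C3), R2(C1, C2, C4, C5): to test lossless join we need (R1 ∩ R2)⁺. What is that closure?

C1, C2, C4, C5

R1 ∩ R2 = {C1, C2}.
C2 → C4, C5 applies, adding C4, C5
Closure: {C1, C2, C4, C5}.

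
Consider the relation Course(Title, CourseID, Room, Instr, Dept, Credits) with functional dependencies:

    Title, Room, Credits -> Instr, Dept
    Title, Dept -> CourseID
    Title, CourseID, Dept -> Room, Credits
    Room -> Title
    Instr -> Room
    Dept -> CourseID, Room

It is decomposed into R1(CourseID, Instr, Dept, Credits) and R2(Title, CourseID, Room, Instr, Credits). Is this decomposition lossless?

Yes

Common attributes: R1 ∩ R2 = {CourseID, Instr, Credits}.
Closure of {CourseID, Instr, Credits}: Instr → Room applies, adding Room; Room → Title applies, adding Title; Title, Room, Credits → Instr, Dept applies, adding Dept. So (CourseID, Instr, Credits)⁺ = {Title, CourseID, Room, Instr, Dept, Credits}.
This closure contains every attribute of R1, so R1 ∩ R2 → R1. The join is lossless.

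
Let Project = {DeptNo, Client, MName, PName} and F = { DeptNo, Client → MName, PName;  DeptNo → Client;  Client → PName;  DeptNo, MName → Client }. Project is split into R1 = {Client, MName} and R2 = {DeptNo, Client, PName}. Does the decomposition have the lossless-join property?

No

Common attributes: R1 ∩ R2 = {Client}.
Closure of {Client}: Client → PName applies, adding PName. So (Client)⁺ = {Client, PName}.
The closure contains neither all of R1 = {Client, MName} nor all of R2 = {DeptNo, Client, PName}, so the common attributes are not a superkey of either fragment. The join is lossy.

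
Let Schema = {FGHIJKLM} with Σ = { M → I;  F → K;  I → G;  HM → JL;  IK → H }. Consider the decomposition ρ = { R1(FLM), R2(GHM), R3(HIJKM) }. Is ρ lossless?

No

Chase test. Columns are FGHIJKLM; row i has aⱼ where attribute j ∈ Ri, else bᵢⱼ.
Initial tableau (one row per fragment):
  row 1: a1 b12 b13 b14 b15 b16 a7 a8
  row 2: b21 a2 a3 b24 b25 b26 b27 a8
  row 3: b31 b32 a3 a4 a5 a6 b37 a8
Rows 1 and 2 agree on M; apply M→I and equate their I entries.
Rows 1 and 3 agree on M; apply M→I and equate their I entries.
Rows 1 and 2 agree on I; apply I→G and equate their G entries.
Rows 1 and 3 agree on I; apply I→G and equate their G entries.
Rows 2 and 3 agree on HM; apply HM→JL and equate their JL entries.
No row becomes fully distinguished — the join is lossy.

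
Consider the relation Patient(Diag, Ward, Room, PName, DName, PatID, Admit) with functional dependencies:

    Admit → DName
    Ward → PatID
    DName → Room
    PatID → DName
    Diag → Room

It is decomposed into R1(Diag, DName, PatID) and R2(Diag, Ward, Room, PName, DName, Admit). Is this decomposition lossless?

No

Common attributes: R1 ∩ R2 = {Diag, DName}.
Closure of {Diag, DName}: DName → Room applies, adding Room. So (Diag, DName)⁺ = {Diag, Room, DName}.
The closure contains neither all of R1 = {Diag, DName, PatID} nor all of R2 = {Diag, Ward, Room, PName, DName, Admit}, so the common attributes are not a superkey of either fragment. The join is lossy.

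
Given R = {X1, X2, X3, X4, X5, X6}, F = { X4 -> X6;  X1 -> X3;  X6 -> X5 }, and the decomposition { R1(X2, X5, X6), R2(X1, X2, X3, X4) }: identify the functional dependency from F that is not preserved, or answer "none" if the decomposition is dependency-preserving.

Check X4 → X6: no single fragment contains all of {X4, X6}, and the restricted closure of {X4} across the fragments never reaches {X6}.
X1 → X3 is preserved.
X6 → X5 is preserved.

X4 -> X6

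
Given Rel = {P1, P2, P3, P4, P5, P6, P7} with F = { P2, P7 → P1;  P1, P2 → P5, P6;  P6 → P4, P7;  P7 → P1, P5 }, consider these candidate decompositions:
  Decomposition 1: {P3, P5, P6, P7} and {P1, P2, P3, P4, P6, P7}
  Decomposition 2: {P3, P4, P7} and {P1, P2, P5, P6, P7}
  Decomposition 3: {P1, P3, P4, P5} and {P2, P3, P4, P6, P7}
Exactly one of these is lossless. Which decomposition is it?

Decomposition 1: common = {P3, P6, P7}, closure = {P1, P3, P4, P5, P6, P7} → lossless.
Decomposition 2: common = {P7}, closure = {P1, P5, P7} → lossy.
Decomposition 3: common = {P3, P4}, closure = {P3, P4} → lossy.

Decomposition 1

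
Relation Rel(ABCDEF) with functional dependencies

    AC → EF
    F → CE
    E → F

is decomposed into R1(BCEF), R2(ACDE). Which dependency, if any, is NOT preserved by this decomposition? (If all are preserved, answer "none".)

AC → EF: restricted closure across fragments reaches EF.
F → CE lies within R1.
E → F lies within R1.
Every dependency is enforceable on the fragments, so the decomposition is dependency-preserving.

none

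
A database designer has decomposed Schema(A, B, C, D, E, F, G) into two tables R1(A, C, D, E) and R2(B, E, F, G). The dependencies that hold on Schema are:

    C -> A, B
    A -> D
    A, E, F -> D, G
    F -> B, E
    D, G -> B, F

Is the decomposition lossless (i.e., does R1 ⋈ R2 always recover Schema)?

Common attributes: R1 ∩ R2 = {E}.
No dependency enlarges {E}, so (E)⁺ = {E}.
The closure contains neither all of R1 = {A, C, D, E} nor all of R2 = {B, E, F, G}, so the common attributes are not a superkey of either fragment. The join is lossy.

No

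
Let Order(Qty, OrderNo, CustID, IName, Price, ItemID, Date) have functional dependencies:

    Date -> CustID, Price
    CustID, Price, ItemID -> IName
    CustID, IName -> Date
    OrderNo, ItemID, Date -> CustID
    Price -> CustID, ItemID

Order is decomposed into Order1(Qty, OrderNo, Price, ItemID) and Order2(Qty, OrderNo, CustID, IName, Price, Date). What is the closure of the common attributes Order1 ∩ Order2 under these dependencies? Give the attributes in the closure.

Qty, OrderNo, CustID, IName, Price, ItemID, Date

Order1 ∩ Order2 = {Qty, OrderNo, Price}.
Price → CustID, ItemID applies, adding CustID, ItemID
CustID, Price, ItemID → IName applies, adding IName
CustID, IName → Date applies, adding Date
Closure: {Qty, OrderNo, CustID, IName, Price, ItemID, Date}.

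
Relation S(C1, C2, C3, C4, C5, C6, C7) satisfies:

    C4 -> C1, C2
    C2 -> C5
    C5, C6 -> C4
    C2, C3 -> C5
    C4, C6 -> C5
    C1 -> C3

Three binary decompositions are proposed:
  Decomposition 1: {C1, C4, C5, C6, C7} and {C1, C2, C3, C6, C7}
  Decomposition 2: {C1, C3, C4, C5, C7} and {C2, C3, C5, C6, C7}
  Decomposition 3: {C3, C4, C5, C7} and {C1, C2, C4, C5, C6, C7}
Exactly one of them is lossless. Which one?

Decomposition 1: common = {C1, C6, C7}, closure = {C1, C3, C6, C7} → lossy.
Decomposition 2: common = {C3, C5, C7}, closure = {C3, C5, C7} → lossy.
Decomposition 3: common = {C4, C5, C7}, closure = {C1, C2, C3, C4, C5, C7} → lossless.

Decomposition 3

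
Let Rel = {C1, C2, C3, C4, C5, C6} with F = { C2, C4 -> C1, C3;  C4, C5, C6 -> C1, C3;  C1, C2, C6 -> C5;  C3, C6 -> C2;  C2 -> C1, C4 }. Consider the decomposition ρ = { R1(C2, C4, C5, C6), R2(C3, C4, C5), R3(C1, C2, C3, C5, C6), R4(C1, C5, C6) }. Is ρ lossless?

Chase test. Columns are C1, C2, C3, C4, C5, C6; row i has aⱼ where attribute j ∈ Ri, else bᵢⱼ.
Initial tableau (one row per fragment):
  row 1: b11 a2 b13 a4 a5 a6
  row 2: b21 b22 a3 a4 a5 b26
  row 3: a1 a2 a3 b34 a5 a6
  row 4: a1 b42 b43 b44 a5 a6
Rows 1 and 3 agree on C2; apply C2→C1, C4 and equate their C1, C4 entries.
Rows 1 and 3 agree on C2, C4; apply C2, C4→C1, C3 and equate their C1, C3 entries.
Row 1 is now all distinguished symbols — the join is lossless.

Yes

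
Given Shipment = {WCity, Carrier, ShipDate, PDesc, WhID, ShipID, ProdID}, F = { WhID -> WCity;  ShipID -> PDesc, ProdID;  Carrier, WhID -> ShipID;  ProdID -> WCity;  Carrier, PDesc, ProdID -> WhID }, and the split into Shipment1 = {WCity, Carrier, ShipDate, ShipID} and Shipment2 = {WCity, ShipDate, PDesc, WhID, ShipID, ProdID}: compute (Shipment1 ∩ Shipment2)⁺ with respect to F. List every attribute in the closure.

Shipment1 ∩ Shipment2 = {WCity, ShipDate, ShipID}.
ShipID → PDesc, ProdID applies, adding PDesc, ProdID
Closure: {WCity, ShipDate, PDesc, ShipID, ProdID}.

WCity, ShipDate, PDesc, ShipID, ProdID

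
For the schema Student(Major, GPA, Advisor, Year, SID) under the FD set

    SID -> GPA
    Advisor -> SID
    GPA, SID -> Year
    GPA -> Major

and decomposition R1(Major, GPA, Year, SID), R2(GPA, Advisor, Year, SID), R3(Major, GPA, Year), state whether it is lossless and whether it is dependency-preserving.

lossless and dependency-preserving

Lossless test (chase): Rows 1 and 2 agree on GPA; apply GPA→Major and equate their Major entries. Row 2 is now all distinguished symbols — the join is lossless.
Dependency preservation: every FD's attributes lie within a single fragment, so each can be enforced locally — preserved.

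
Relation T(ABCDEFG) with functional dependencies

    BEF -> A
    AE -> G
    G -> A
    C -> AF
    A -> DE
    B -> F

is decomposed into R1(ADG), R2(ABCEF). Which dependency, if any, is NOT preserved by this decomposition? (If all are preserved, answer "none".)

none

BEF → A lies within R2.
AE → G: restricted closure across fragments reaches G.
G → A lies within R1.
C → AF lies within R2.
A → DE: restricted closure across fragments reaches DE.
B → F lies within R2.
Every dependency is enforceable on the fragments, so the decomposition is dependency-preserving.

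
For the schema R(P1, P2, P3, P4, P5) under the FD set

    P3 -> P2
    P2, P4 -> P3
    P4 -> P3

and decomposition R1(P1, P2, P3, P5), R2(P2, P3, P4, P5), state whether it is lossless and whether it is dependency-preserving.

Lossless test: (P2, P3, P5)⁺ = {P2, P3, P5}, which is a superkey of neither fragment — lossy.
Dependency preservation: every FD's attributes lie within a single fragment, so each can be enforced locally — preserved.

lossy but dependency-preserving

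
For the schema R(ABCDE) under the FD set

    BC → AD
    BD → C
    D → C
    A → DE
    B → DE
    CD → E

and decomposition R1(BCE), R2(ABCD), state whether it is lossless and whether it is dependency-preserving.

Lossless test: (BC)⁺ = {ABCDE}, which contains all of one fragment — lossless.
Dependency preservation: the restricted closure of {A} across the fragments never reaches {DE}, so A → DE cannot be enforced without a join — not preserved.

lossless but not dependency-preserving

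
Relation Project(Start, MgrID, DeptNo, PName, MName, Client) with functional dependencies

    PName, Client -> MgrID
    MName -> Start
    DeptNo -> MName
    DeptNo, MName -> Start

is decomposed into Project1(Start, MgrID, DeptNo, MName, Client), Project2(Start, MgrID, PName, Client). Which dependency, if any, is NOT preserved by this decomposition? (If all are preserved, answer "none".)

PName, Client → MgrID lies within Project2.
MName → Start lies within Project1.
DeptNo → MName lies within Project1.
DeptNo, MName → Start lies within Project1.
Every dependency is enforceable on the fragments, so the decomposition is dependency-preserving.

none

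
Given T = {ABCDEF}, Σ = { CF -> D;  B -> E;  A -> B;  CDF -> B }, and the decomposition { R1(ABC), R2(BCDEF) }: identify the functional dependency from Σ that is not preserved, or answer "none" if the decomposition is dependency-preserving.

CF → D lies within R2.
B → E lies within R2.
A → B lies within R1.
CDF → B lies within R2.
Every dependency is enforceable on the fragments, so the decomposition is dependency-preserving.

none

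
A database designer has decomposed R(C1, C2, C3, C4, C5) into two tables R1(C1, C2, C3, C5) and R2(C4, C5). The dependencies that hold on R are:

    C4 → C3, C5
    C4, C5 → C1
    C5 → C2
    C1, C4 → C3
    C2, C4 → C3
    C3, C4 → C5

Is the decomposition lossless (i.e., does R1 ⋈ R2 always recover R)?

Common attributes: R1 ∩ R2 = {C5}.
Closure of {C5}: C5 → C2 applies, adding C2. So (C5)⁺ = {C2, C5}.
The closure contains neither all of R1 = {C1, C2, C3, C5} nor all of R2 = {C4, C5}, so the common attributes are not a superkey of either fragment. The join is lossy.

No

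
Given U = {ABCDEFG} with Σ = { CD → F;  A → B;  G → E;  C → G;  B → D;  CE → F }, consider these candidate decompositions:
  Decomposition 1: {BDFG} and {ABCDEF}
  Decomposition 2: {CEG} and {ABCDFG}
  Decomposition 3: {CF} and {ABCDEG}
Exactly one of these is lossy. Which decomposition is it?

Decomposition 1: common = {BDF}, closure = {BDF} → lossy.
Decomposition 2: common = {CG}, closure = {CEFG} → lossless.
Decomposition 3: common = {C}, closure = {CEFG} → lossless.

Decomposition 1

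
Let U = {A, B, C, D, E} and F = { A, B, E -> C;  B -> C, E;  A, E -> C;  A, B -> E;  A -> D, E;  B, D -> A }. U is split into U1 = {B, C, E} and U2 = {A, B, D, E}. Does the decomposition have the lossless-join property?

Common attributes: U1 ∩ U2 = {B, E}.
Closure of {B, E}: B → C, E applies, adding C. So (B, E)⁺ = {B, C, E}.
This closure contains every attribute of U1, so U1 ∩ U2 → U1. The join is lossless.

Yes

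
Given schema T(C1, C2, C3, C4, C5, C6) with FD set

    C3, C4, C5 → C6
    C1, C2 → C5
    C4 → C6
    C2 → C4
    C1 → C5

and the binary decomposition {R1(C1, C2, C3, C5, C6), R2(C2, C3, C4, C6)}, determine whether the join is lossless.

Common attributes: R1 ∩ R2 = {C2, C3, C6}.
Closure of {C2, C3, C6}: C2 → C4 applies, adding C4. So (C2, C3, C6)⁺ = {C2, C3, C4, C6}.
This closure contains every attribute of R2, so R1 ∩ R2 → R2. The join is lossless.

Yes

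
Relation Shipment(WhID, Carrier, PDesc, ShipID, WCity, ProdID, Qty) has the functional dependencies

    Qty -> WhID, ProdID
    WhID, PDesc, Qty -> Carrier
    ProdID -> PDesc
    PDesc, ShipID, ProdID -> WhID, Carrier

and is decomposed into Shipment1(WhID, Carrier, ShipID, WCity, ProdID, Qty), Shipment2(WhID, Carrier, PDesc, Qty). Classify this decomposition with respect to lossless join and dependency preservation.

lossless but not dependency-preserving

Lossless test: (WhID, Carrier, Qty)⁺ = {WhID, Carrier, PDesc, ProdID, Qty}, which contains all of one fragment — lossless.
Dependency preservation: the restricted closure of {ProdID} across the fragments never reaches {PDesc}, so ProdID → PDesc cannot be enforced without a join — not preserved.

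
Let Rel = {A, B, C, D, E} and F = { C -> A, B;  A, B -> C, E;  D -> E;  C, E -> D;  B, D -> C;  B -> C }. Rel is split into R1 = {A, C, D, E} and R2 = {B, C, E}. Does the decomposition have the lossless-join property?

Common attributes: R1 ∩ R2 = {C, E}.
Closure of {C, E}: C → A, B applies, adding A, B; C, E → D applies, adding D. So (C, E)⁺ = {A, B, C, D, E}.
This closure contains every attribute of R1, so R1 ∩ R2 → R1. The join is lossless.

Yes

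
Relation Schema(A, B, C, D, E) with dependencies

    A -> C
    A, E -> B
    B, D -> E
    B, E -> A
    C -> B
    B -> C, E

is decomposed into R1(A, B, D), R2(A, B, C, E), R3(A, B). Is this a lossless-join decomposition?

Chase test. Columns are A, B, C, D, E; row i has aⱼ where attribute j ∈ Ri, else bᵢⱼ.
Initial tableau (one row per fragment):
  row 1: a1 a2 b13 a4 b15
  row 2: a1 a2 a3 b24 a5
  row 3: a1 a2 b33 b34 b35
Rows 1 and 2 agree on A; apply A→C and equate their C entries.
Rows 1 and 3 agree on A; apply A→C and equate their C entries.
Rows 1 and 2 agree on B; apply B→C, E and equate their C, E entries.
Rows 1 and 3 agree on B; apply B→C, E and equate their C, E entries.
Row 1 is now all distinguished symbols — the join is lossless.

Yes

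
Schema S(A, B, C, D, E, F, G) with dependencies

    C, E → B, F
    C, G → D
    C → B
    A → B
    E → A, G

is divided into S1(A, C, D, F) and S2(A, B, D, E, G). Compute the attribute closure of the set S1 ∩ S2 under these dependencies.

A, B, D

S1 ∩ S2 = {A, D}.
A → B applies, adding B
Closure: {A, B, D}.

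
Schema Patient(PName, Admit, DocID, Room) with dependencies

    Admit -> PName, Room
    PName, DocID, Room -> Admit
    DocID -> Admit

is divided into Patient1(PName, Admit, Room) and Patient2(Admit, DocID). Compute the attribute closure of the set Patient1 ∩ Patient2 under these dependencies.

PName, Admit, Room

Patient1 ∩ Patient2 = {Admit}.
Admit → PName, Room applies, adding PName, Room
Closure: {PName, Admit, Room}.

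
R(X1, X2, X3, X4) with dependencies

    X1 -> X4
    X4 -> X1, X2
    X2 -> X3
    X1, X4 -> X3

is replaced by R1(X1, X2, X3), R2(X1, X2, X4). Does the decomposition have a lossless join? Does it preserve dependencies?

lossless and dependency-preserving

Lossless test: (X1, X2)⁺ = {X1, X2, X3, X4}, which contains all of one fragment — lossless.
Dependency preservation: X1, X4 → X3 is not contained in any single fragment, but the restricted closure of its left-hand side across the fragments still reaches the right-hand side; the remaining FDs each lie inside some fragment. All dependencies are preserved.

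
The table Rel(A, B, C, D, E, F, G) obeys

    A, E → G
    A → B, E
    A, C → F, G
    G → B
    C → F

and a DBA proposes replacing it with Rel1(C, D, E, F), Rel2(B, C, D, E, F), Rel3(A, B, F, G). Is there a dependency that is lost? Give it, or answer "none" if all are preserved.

Check A → B, E: no single fragment contains all of {A, B, E}, and the restricted closure of {A} across the fragments never reaches {B, E}.
A, E → G is preserved.
A, C → F, G is preserved.
G → B is preserved.
C → F is preserved.

A → B, E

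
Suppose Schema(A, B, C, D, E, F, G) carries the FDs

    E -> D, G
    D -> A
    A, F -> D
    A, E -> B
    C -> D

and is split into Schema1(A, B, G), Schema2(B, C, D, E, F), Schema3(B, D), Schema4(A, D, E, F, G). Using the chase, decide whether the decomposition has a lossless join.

Yes

Chase test. Columns are A, B, C, D, E, F, G; row i has aⱼ where attribute j ∈ Schemai, else bᵢⱼ.
Initial tableau (one row per fragment):
  row 1: a1 a2 b13 b14 b15 b16 a7
  row 2: b21 a2 a3 a4 a5 a6 b27
  row 3: b31 a2 b33 a4 b35 b36 b37
  row 4: a1 b42 b43 a4 a5 a6 a7
Rows 2 and 4 agree on E; apply E→D, G and equate their D, G entries.
Rows 2 and 3 agree on D; apply D→A and equate their A entries.
Rows 2 and 4 agree on D; apply D→A and equate their A entries.
Rows 2 and 4 agree on A, E; apply A, E→B and equate their B entries.
Row 2 is now all distinguished symbols — the join is lossless.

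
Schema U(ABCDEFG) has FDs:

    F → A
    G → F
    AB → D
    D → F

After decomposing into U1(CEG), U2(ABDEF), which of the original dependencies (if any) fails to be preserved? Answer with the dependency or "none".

Check G → F: no single fragment contains all of {FG}, and the restricted closure of {G} across the fragments never reaches {F}.
F → A is preserved.
AB → D is preserved.
D → F is preserved.

G → F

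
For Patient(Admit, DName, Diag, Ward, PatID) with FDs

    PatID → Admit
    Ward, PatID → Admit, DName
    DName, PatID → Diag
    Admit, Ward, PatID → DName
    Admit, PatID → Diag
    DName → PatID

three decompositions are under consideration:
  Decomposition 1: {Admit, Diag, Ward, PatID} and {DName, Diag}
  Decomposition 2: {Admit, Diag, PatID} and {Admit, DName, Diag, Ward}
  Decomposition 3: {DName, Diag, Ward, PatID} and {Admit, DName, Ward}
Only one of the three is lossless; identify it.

Decomposition 1: common = {Diag}, closure = {Diag} → lossy.
Decomposition 2: common = {Admit, Diag}, closure = {Admit, Diag} → lossy.
Decomposition 3: common = {DName, Ward}, closure = {Admit, DName, Diag, Ward, PatID} → lossless.

Decomposition 3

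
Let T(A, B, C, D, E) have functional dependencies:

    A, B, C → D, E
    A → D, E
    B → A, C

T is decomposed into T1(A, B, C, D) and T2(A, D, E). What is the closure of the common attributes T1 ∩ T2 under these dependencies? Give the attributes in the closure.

T1 ∩ T2 = {A, D}.
A → D, E applies, adding E
Closure: {A, D, E}.

A, D, E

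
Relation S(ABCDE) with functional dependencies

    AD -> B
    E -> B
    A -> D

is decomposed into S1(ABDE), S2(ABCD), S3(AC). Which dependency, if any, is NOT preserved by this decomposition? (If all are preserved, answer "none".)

none

AD → B lies within S1.
E → B lies within S1.
A → D lies within S1.
Every dependency is enforceable on the fragments, so the decomposition is dependency-preserving.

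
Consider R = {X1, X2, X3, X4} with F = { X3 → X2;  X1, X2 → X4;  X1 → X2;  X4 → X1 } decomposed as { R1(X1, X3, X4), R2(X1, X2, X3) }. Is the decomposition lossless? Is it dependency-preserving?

Lossless test: (X1, X3)⁺ = {X1, X2, X3, X4}, which contains all of one fragment — lossless.
Dependency preservation: X1, X2 → X4 is not contained in any single fragment, but the restricted closure of its left-hand side across the fragments still reaches the right-hand side; the remaining FDs each lie inside some fragment. All dependencies are preserved.

lossless and dependency-preserving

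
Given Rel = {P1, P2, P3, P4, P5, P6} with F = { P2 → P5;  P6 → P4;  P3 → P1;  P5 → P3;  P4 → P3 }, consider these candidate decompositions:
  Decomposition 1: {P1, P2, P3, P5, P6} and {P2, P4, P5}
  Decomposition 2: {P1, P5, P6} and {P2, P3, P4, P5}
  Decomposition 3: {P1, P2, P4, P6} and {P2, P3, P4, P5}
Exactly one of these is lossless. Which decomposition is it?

Decomposition 1: common = {P2, P5}, closure = {P1, P2, P3, P5} → lossy.
Decomposition 2: common = {P5}, closure = {P1, P3, P5} → lossy.
Decomposition 3: common = {P2, P4}, closure = {P1, P2, P3, P4, P5} → lossless.

Decomposition 3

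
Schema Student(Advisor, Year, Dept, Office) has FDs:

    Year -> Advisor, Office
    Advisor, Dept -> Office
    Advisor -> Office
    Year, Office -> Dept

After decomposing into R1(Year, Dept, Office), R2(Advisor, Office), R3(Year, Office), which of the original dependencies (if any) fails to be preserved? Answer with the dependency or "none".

Year -> Advisor, Office

Check Year → Advisor, Office: no single fragment contains all of {Advisor, Year, Office}, and the restricted closure of {Year} across the fragments never reaches {Advisor, Office}.
Advisor, Dept → Office is preserved.
Advisor → Office is preserved.
Year, Office → Dept is preserved.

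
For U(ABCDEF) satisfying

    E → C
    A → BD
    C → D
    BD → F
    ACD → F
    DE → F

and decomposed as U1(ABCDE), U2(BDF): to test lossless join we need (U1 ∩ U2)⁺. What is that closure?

BDF

U1 ∩ U2 = {BD}.
BD → F applies, adding F
Closure: {BDF}.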